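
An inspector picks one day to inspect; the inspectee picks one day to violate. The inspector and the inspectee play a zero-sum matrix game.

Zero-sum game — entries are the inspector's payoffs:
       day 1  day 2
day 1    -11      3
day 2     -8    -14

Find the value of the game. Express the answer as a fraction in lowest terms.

Row minima are -11 and -14, so the inspector's maximin is -11; column maxima are -8 and 3, so the inspectee's minimax is -8. These differ, so the equilibrium is in mixed strategies.
Let the inspector play day 1 with probability p. The inspectee is indifferent when −11p − 8(1−p) = 3p − 14(1−p), giving p = 3/10.
Let the inspectee play day 1 with probability q. The inspector is indifferent when −11q + 3(1−q) = −8q − 14(1−q), giving q = 17/20.
The value is -11·(17/20) + (3)·(3/20) = -89/10.

-89/10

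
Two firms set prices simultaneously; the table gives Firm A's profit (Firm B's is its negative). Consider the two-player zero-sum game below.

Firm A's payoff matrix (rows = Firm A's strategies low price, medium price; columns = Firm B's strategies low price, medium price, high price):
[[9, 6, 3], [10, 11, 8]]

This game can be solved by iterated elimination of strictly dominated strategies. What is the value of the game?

Column medium price is strictly dominated by high price for Firm B (3<6, 8<11); eliminate medium price.
Column low price is strictly dominated by high price for Firm B (3<9, 8<10); eliminate low price.
Row low price is strictly dominated by row medium price (8>3); eliminate low price.
Only (medium price, high price) remains, with payoff 8.

8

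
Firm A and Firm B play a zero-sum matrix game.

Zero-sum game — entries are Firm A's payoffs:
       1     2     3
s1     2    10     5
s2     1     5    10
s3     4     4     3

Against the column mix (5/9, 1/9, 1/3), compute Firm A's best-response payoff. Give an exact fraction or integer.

s1: (2)·(5/9) + (10)·(1/9) + (5)·(1/3) = 35/9.
s2: (1)·(5/9) + (5)·(1/9) + (10)·(1/3) = 40/9.
s3: (4)·(5/9) + (4)·(1/9) + (3)·(1/3) = 11/3.
The best pure response is s2 with expected payoff 40/9.

40/9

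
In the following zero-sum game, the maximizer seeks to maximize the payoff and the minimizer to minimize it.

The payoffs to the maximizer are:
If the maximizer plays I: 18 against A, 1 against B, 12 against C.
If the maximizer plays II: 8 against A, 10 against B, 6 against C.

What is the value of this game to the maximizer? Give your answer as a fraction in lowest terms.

38/5

Column A is strictly dominated by C for the minimizer (it gives the maximizer more in every row).
The remaining 2×2 game on (I, II) × (B, C) has no saddle point. Let the maximizer play I with probability p; indifference gives p + 10(1−p) = 12p + 6(1−p), so p = 4/15.
Similarly the minimizer's optimal q on B is 2/5, and the value is 1·(2/5) + (12)·(3/5) = 38/5.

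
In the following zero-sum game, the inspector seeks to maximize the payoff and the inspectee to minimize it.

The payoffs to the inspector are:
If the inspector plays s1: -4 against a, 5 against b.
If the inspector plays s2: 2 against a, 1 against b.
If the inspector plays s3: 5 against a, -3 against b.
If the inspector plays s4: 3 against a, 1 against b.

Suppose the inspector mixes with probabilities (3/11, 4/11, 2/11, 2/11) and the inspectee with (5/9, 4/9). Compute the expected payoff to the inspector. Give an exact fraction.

40/33

Against (5/9, 4/9), each row's expected payoff is s1: 0; s2: 14/9; s3: 13/9; s4: 19/9.
Taking the (3/11, 4/11, 2/11, 2/11)-weighted average: (3/11)·(0) + (4/11)·(14/9) + (2/11)·(13/9) + (2/11)·(19/9) = 40/33.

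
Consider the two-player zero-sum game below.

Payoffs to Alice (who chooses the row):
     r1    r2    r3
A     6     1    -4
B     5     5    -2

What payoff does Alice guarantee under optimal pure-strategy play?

-2

Row minima: -4, -2 → Alice's maximin is -2.
Column maxima: 6, 5, -2 → Bob's minimax is -2.
They coincide at (B, r3), so the value is -2.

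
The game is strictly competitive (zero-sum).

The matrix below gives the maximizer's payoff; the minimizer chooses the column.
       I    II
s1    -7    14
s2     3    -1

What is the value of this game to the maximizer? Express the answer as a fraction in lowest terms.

7/5

Row minima are -7 and -1, so the maximizer's maximin is -1; column maxima are 3 and 14, so the minimizer's minimax is 3. These differ, so the equilibrium is in mixed strategies.
Let the maximizer play s1 with probability p. The minimizer is indifferent when −7p + 3(1−p) = 14p − (1−p), giving p = 4/25.
Let the minimizer play I with probability q. The maximizer is indifferent when −7q + 14(1−q) = 3q − (1−q), giving q = 3/5.
The value is -7·(3/5) + (14)·(2/5) = 7/5.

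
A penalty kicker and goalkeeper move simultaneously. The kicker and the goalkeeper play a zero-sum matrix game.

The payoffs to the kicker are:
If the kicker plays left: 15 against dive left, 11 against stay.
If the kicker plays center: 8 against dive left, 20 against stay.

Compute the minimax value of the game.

Row minima are 11 and 8, so the kicker's maximin is 11; column maxima are 15 and 20, so the goalkeeper's minimax is 15. These differ, so the equilibrium is in mixed strategies.
Let the kicker play left with probability p. The goalkeeper is indifferent when 15p + 8(1−p) = 11p + 20(1−p), giving p = 3/4.
Let the goalkeeper play dive left with probability q. The kicker is indifferent when 15q + 11(1−q) = 8q + 20(1−q), giving q = 9/16.
The value is 15·(9/16) + (11)·(7/16) = 53/4.

53/4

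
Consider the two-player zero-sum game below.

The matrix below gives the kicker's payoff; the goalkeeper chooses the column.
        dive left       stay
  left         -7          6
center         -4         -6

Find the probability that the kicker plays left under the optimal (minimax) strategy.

Row minima are -7 and -6, so the kicker's maximin is -6; column maxima are -4 and 6, so the goalkeeper's minimax is -4. These differ, so the equilibrium is in mixed strategies.
Let the kicker play left with probability p. The goalkeeper is indifferent when −7p − 4(1−p) = 6p − 6(1−p), giving p = 2/15.

2/15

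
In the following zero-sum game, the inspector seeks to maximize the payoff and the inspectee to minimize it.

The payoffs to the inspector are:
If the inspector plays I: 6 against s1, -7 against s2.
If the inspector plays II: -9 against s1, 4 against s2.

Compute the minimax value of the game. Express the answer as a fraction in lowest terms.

Row minima are -7 and -9, so the inspector's maximin is -7; column maxima are 6 and 4, so the inspectee's minimax is 4. These differ, so the equilibrium is in mixed strategies.
Let the inspector play I with probability p. The inspectee is indifferent when 6p − 9(1−p) = −7p + 4(1−p), giving p = 1/2.
Let the inspectee play s1 with probability q. The inspector is indifferent when 6q − 7(1−q) = −9q + 4(1−q), giving q = 11/26.
The value is 6·(11/26) + (-7)·(15/26) = -3/2.

-3/2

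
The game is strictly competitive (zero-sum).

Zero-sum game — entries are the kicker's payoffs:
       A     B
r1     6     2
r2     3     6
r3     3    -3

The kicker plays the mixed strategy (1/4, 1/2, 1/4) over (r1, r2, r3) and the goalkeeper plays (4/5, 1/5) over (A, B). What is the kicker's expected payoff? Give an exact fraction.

Against (4/5, 1/5), each row's expected payoff is r1: 26/5; r2: 18/5; r3: 9/5.
Taking the (1/4, 1/2, 1/4)-weighted average: (1/4)·(26/5) + (1/2)·(18/5) + (1/4)·(9/5) = 71/20.

71/20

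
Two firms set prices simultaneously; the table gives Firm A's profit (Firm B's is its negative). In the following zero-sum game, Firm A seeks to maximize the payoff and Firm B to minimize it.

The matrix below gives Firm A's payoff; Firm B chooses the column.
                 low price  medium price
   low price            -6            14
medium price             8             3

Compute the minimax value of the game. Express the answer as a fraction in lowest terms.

26/5

Row minima are -6 and 3, so Firm A's maximin is 3; column maxima are 8 and 14, so Firm B's minimax is 8. These differ, so the equilibrium is in mixed strategies.
Let Firm A play low price with probability p. Firm B is indifferent when −6p + 8(1−p) = 14p + 3(1−p), giving p = 1/5.
Let Firm B play low price with probability q. Firm A is indifferent when −6q + 14(1−q) = 8q + 3(1−q), giving q = 11/25.
The value is -6·(11/25) + (14)·(14/25) = 26/5.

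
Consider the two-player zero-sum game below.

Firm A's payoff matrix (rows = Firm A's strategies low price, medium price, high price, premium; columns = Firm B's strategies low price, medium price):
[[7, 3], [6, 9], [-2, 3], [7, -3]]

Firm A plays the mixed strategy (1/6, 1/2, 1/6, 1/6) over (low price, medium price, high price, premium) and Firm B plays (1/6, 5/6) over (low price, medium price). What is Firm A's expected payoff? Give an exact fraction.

5

Against (1/6, 5/6), each row's expected payoff is low price: 11/3; medium price: 17/2; high price: 13/6; premium: -4/3.
Taking the (1/6, 1/2, 1/6, 1/6)-weighted average: (1/6)·(11/3) + (1/2)·(17/2) + (1/6)·(13/6) + (1/6)·(-4/3) = 5.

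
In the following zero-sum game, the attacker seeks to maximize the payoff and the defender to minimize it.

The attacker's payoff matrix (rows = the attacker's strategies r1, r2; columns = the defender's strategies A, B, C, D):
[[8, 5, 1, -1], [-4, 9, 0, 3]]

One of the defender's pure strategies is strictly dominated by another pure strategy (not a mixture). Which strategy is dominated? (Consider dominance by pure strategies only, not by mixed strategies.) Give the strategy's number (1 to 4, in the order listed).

The defender prefers columns that give the attacker less. Compare B with C: 1 < 5, 0 < 9.
So C strictly dominates B for the defender; B is strictly dominated.

2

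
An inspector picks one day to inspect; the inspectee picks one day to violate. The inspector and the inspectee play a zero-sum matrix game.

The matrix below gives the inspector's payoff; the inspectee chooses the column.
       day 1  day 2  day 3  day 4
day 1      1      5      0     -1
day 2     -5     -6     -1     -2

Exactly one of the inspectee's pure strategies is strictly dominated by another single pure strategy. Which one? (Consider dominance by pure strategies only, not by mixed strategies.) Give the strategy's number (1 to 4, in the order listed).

The inspectee prefers columns that give the inspector less. Compare day 3 with day 4: -1 < 0, -2 < -1.
So day 4 strictly dominates day 3 for the inspectee; day 3 is strictly dominated.

3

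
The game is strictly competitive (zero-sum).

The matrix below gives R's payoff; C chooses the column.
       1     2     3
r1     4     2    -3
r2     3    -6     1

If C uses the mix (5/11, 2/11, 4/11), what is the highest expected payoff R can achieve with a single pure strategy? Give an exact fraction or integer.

r1: (4)·(5/11) + (2)·(2/11) + (-3)·(4/11) = 12/11.
r2: (3)·(5/11) + (-6)·(2/11) + (1)·(4/11) = 7/11.
The best pure response is r1 with expected payoff 12/11.

12/11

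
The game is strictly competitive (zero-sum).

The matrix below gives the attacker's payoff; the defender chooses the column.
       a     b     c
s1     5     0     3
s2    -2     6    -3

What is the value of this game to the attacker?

Column a is strictly dominated by c for the defender (it gives the attacker more in every row).
The remaining 2×2 game on (s1, s2) × (b, c) has no saddle point. Let the attacker play s1 with probability p; indifference gives 6(1−p) = 3p − 3(1−p), so p = 3/4.
Similarly the defender's optimal q on b is 1/2, and the value is 0·(1/2) + (3)·(1/2) = 3/2.

3/2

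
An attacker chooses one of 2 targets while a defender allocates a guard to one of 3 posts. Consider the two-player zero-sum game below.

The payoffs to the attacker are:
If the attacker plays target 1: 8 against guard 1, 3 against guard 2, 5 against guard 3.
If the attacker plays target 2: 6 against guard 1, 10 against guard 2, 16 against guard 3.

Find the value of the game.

Column guard 3 is strictly dominated by guard 2 for the defender (it gives the attacker more in every row).
The remaining 2×2 game on (target 1, target 2) × (guard 1, guard 2) has no saddle point. Let the attacker play target 1 with probability p; indifference gives 8p + 6(1−p) = 3p + 10(1−p), so p = 4/9.
Similarly the defender's optimal q on guard 1 is 7/9, and the value is 8·(7/9) + (3)·(2/9) = 62/9.

62/9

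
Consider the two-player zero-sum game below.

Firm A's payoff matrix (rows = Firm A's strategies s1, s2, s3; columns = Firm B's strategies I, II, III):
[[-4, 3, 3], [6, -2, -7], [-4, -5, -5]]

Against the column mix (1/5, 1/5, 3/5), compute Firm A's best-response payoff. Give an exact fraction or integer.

8/5

s1: (-4)·(1/5) + (3)·(1/5) + (3)·(3/5) = 8/5.
s2: (6)·(1/5) + (-2)·(1/5) + (-7)·(3/5) = -17/5.
s3: (-4)·(1/5) + (-5)·(1/5) + (-5)·(3/5) = -24/5.
The best pure response is s1 with expected payoff 8/5.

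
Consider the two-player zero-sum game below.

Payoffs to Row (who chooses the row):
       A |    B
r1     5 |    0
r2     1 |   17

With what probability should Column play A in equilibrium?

17/21

Row minima are 0 and 1, so Row's maximin is 1; column maxima are 5 and 17, so Column's minimax is 5. These differ, so the equilibrium is in mixed strategies.
Let Column play A with probability q. Row is indifferent when 5q = q + 17(1−q), giving q = 17/21.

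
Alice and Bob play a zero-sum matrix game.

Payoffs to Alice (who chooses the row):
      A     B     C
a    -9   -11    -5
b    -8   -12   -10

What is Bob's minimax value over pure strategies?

The worst case (largest entry) in each column is A: -8, B: -11, C: -5.
The best (smallest) of these is -11.

-11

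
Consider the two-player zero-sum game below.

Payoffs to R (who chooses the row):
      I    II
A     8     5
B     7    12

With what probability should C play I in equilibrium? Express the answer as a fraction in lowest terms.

Row minima are 5 and 7, so R's maximin is 7; column maxima are 8 and 12, so C's minimax is 8. These differ, so the equilibrium is in mixed strategies.
Let C play I with probability q. R is indifferent when 8q + 5(1−q) = 7q + 12(1−q), giving q = 7/8.

7/8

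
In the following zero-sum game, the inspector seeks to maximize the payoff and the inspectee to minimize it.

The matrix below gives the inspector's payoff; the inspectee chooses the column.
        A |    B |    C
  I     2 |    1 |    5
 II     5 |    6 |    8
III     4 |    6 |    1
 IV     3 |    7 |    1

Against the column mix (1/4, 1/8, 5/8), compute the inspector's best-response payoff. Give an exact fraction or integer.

I: (2)·(1/4) + (1)·(1/8) + (5)·(5/8) = 15/4.
II: (5)·(1/4) + (6)·(1/8) + (8)·(5/8) = 7.
III: (4)·(1/4) + (6)·(1/8) + (1)·(5/8) = 19/8.
IV: (3)·(1/4) + (7)·(1/8) + (1)·(5/8) = 9/4.
The best pure response is II with expected payoff 7.

7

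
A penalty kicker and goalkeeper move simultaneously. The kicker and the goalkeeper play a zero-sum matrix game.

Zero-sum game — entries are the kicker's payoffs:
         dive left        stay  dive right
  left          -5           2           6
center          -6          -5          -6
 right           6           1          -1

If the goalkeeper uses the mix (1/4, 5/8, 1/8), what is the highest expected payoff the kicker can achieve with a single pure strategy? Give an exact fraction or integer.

2

left: (-5)·(1/4) + (2)·(5/8) + (6)·(1/8) = 3/4.
center: (-6)·(1/4) + (-5)·(5/8) + (-6)·(1/8) = -43/8.
right: (6)·(1/4) + (1)·(5/8) + (-1)·(1/8) = 2.
The best pure response is right with expected payoff 2.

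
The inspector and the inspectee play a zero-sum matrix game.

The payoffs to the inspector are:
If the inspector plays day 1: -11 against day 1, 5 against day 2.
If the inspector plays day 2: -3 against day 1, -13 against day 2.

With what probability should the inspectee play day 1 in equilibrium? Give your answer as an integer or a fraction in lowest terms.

Row minima are -11 and -13, so the inspector's maximin is -11; column maxima are -3 and 5, so the inspectee's minimax is -3. These differ, so the equilibrium is in mixed strategies.
Let the inspectee play day 1 with probability q. The inspector is indifferent when −11q + 5(1−q) = −3q − 13(1−q), giving q = 9/13.

9/13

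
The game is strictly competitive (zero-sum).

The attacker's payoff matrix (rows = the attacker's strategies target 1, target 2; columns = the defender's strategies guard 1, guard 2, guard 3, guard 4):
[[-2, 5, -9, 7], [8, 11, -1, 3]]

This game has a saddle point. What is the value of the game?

Row minima: -9, -1 → the attacker's maximin is -1.
Column maxima: 8, 11, -1, 7 → the defender's minimax is -1.
They coincide at (target 2, guard 3), so the value is -1.

-1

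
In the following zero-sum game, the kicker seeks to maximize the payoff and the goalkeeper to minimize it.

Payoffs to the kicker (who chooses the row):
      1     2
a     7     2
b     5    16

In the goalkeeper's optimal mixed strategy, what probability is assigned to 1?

Row minima are 2 and 5, so the kicker's maximin is 5; column maxima are 7 and 16, so the goalkeeper's minimax is 7. These differ, so the equilibrium is in mixed strategies.
Let the goalkeeper play 1 with probability q. The kicker is indifferent when 7q + 2(1−q) = 5q + 16(1−q), giving q = 7/8.

7/8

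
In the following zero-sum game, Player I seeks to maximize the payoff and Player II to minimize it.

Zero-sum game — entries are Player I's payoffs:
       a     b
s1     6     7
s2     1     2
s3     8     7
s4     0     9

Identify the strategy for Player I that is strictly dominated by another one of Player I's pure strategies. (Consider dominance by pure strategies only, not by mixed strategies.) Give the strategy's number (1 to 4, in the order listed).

Compare s2 with s1: 6 > 1, 7 > 2.
So s1 strictly dominates s2 for Player I; s2 is strictly dominated.

2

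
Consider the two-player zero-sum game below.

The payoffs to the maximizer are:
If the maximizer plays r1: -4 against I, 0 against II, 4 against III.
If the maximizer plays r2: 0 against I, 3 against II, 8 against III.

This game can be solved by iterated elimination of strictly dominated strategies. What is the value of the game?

Row r1 is strictly dominated by row r2 (0>-4, 3>0, 8>4); eliminate r1.
Column III is strictly dominated by I for the minimizer (0<8); eliminate III.
Column II is strictly dominated by I for the minimizer (0<3); eliminate II.
Only (r2, I) remains, with payoff 0.

0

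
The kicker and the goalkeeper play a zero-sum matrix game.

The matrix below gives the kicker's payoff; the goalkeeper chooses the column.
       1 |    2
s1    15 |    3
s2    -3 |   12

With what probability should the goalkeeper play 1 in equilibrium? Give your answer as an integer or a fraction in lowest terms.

1/3

Row minima are 3 and -3, so the kicker's maximin is 3; column maxima are 15 and 12, so the goalkeeper's minimax is 12. These differ, so the equilibrium is in mixed strategies.
Let the goalkeeper play 1 with probability q. The kicker is indifferent when 15q + 3(1−q) = −3q + 12(1−q), giving q = 1/3.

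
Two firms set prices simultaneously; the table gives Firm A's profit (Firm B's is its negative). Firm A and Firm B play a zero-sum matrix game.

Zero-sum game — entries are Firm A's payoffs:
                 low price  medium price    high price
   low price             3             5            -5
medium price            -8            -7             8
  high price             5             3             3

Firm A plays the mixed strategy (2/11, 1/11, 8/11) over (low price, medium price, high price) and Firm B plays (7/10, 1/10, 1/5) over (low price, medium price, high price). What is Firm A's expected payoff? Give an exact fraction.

Against (7/10, 1/10, 1/5), each row's expected payoff is low price: 8/5; medium price: -47/10; high price: 22/5.
Taking the (2/11, 1/11, 8/11)-weighted average: (2/11)·(8/5) + (1/11)·(-47/10) + (8/11)·(22/5) = 337/110.

337/110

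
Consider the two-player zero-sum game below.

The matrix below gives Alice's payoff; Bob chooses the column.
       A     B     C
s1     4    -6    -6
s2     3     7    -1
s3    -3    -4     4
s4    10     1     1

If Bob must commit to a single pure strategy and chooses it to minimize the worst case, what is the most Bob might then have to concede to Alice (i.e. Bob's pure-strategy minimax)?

The worst case (largest entry) in each column is A: 10, B: 7, C: 4.
The best (smallest) of these is 4.

4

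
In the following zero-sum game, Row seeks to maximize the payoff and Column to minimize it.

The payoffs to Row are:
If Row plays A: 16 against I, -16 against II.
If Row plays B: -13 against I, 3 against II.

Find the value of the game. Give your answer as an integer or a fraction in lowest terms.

-10/3

Row minima are -16 and -13, so Row's maximin is -13; column maxima are 16 and 3, so Column's minimax is 3. These differ, so the equilibrium is in mixed strategies.
Let Row play A with probability p. Column is indifferent when 16p − 13(1−p) = −16p + 3(1−p), giving p = 1/3.
Let Column play I with probability q. Row is indifferent when 16q − 16(1−q) = −13q + 3(1−q), giving q = 19/48.
The value is 16·(19/48) + (-16)·(29/48) = -10/3.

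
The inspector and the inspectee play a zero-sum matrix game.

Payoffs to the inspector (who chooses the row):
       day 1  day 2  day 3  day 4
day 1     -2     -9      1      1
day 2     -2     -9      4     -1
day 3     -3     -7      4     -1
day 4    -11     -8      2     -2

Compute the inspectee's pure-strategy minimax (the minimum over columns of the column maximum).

The worst case (largest entry) in each column is day 1: -2, day 2: -7, day 3: 4, day 4: 1.
The best (smallest) of these is -7.

-7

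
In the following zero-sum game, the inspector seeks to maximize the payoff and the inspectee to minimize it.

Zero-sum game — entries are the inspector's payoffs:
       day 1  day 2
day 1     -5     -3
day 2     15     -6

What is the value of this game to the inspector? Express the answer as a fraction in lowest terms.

Row minima are -5 and -6, so the inspector's maximin is -5; column maxima are 15 and -3, so the inspectee's minimax is -3. These differ, so the equilibrium is in mixed strategies.
Let the inspector play day 1 with probability p. The inspectee is indifferent when −5p + 15(1−p) = −3p − 6(1−p), giving p = 21/23.
Let the inspectee play day 1 with probability q. The inspector is indifferent when −5q − 3(1−q) = 15q − 6(1−q), giving q = 3/23.
The value is -5·(3/23) + (-3)·(20/23) = -75/23.

-75/23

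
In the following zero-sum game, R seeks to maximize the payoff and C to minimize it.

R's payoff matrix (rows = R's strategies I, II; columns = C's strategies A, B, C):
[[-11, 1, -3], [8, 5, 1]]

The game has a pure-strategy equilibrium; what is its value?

Row minima: -11, 1 → R's maximin is 1.
Column maxima: 8, 5, 1 → C's minimax is 1.
They coincide at (II, C), so the value is 1.

1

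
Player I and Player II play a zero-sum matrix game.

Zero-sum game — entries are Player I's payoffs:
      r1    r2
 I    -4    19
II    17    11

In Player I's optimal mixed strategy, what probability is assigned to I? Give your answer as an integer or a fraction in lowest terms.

6/29

Row minima are -4 and 11, so Player I's maximin is 11; column maxima are 17 and 19, so Player II's minimax is 17. These differ, so the equilibrium is in mixed strategies.
Let Player I play I with probability p. Player II is indifferent when −4p + 17(1−p) = 19p + 11(1−p), giving p = 6/29.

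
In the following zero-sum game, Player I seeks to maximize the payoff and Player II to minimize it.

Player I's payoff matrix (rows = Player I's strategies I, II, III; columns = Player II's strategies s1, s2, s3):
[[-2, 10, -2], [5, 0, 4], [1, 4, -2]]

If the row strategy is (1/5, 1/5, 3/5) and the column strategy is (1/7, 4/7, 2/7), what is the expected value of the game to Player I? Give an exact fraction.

Against (1/7, 4/7, 2/7), each row's expected payoff is I: 34/7; II: 13/7; III: 13/7.
Taking the (1/5, 1/5, 3/5)-weighted average: (1/5)·(34/7) + (1/5)·(13/7) + (3/5)·(13/7) = 86/35.

86/35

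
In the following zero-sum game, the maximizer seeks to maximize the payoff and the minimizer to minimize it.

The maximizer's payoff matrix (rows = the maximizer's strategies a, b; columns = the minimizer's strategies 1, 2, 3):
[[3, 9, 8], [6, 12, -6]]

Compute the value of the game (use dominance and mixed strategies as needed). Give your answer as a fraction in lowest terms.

Column 2 is strictly dominated by 1 for the minimizer (it gives the maximizer more in every row).
The remaining 2×2 game on (a, b) × (1, 3) has no saddle point. Let the maximizer play a with probability p; indifference gives 3p + 6(1−p) = 8p − 6(1−p), so p = 12/17.
Similarly the minimizer's optimal q on 1 is 14/17, and the value is 3·(14/17) + (8)·(3/17) = 66/17.

66/17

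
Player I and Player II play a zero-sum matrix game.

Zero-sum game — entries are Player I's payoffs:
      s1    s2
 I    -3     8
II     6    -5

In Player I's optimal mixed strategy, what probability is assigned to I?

1/2

Row minima are -3 and -5, so Player I's maximin is -3; column maxima are 6 and 8, so Player II's minimax is 6. These differ, so the equilibrium is in mixed strategies.
Let Player I play I with probability p. Player II is indifferent when −3p + 6(1−p) = 8p − 5(1−p), giving p = 1/2.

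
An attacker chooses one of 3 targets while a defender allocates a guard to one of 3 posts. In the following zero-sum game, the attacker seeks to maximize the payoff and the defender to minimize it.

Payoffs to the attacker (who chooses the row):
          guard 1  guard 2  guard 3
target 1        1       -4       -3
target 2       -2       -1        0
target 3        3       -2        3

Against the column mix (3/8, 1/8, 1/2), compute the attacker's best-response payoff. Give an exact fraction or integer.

19/8

target 1: (1)·(3/8) + (-4)·(1/8) + (-3)·(1/2) = -13/8.
target 2: (-2)·(3/8) + (-1)·(1/8) + (0)·(1/2) = -7/8.
target 3: (3)·(3/8) + (-2)·(1/8) + (3)·(1/2) = 19/8.
The best pure response is target 3 with expected payoff 19/8.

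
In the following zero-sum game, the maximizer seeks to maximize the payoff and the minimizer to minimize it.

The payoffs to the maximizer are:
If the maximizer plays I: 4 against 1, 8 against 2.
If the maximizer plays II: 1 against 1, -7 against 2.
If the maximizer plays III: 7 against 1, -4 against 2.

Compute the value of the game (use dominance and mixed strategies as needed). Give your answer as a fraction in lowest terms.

24/5

Row II is strictly dominated by row III, so the maximizer never plays it.
The remaining 2×2 game on (I, III) × (1, 2) has no saddle point. Let the maximizer play I with probability p; indifference gives 4p + 7(1−p) = 8p − 4(1−p), so p = 11/15.
Similarly the minimizer's optimal q on 1 is 4/5, and the value is 4·(4/5) + (8)·(1/5) = 24/5.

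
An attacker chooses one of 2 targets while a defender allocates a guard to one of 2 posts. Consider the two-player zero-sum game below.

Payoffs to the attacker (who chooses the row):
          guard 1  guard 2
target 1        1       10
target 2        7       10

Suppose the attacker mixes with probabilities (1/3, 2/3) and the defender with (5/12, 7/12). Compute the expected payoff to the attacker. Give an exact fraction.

95/12

Against (5/12, 7/12), each row's expected payoff is target 1: 25/4; target 2: 35/4.
Taking the (1/3, 2/3)-weighted average: (1/3)·(25/4) + (2/3)·(35/4) = 95/12.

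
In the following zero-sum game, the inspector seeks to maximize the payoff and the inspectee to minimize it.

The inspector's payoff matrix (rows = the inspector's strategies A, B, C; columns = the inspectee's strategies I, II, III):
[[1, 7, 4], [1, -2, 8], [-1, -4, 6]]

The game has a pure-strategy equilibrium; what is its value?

Row minima: 1, -2, -4 → the inspector's maximin is 1.
Column maxima: 1, 7, 8 → the inspectee's minimax is 1.
They coincide at (A, I), so the value is 1.

1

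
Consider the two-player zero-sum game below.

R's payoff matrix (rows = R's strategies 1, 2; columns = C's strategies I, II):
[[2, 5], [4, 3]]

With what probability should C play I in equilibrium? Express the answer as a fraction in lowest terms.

Row minima are 2 and 3, so R's maximin is 3; column maxima are 4 and 5, so C's minimax is 4. These differ, so the equilibrium is in mixed strategies.
Let C play I with probability q. R is indifferent when 2q + 5(1−q) = 4q + 3(1−q), giving q = 1/2.

1/2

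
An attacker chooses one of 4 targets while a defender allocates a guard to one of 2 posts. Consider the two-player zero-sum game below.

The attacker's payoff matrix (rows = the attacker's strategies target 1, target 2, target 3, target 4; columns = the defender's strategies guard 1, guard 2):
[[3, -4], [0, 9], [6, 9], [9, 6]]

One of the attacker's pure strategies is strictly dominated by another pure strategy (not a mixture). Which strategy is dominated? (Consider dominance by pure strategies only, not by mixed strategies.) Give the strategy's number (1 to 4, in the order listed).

Compare target 1 with target 3: 6 > 3, 9 > -4.
So target 3 strictly dominates target 1 for the attacker; target 1 is strictly dominated.

1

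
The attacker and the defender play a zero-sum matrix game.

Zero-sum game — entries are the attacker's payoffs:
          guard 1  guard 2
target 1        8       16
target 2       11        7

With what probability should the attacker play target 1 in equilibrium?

Row minima are 8 and 7, so the attacker's maximin is 8; column maxima are 11 and 16, so the defender's minimax is 11. These differ, so the equilibrium is in mixed strategies.
Let the attacker play target 1 with probability p. The defender is indifferent when 8p + 11(1−p) = 16p + 7(1−p), giving p = 1/3.

1/3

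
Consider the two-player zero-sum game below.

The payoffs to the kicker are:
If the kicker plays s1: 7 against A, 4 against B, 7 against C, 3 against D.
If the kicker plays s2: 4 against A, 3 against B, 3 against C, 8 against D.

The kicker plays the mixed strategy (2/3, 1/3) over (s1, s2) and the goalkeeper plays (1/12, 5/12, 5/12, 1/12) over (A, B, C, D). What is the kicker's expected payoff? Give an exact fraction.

43/9

Against (1/12, 5/12, 5/12, 1/12), each row's expected payoff is s1: 65/12; s2: 7/2.
Taking the (2/3, 1/3)-weighted average: (2/3)·(65/12) + (1/3)·(7/2) = 43/9.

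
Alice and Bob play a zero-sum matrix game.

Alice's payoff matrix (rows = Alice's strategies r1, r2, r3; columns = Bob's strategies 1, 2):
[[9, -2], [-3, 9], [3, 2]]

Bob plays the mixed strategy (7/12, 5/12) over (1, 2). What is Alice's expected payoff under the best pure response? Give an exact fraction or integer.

53/12

r1: (9)·(7/12) + (-2)·(5/12) = 53/12.
r2: (-3)·(7/12) + (9)·(5/12) = 2.
r3: (3)·(7/12) + (2)·(5/12) = 31/12.
The best pure response is r1 with expected payoff 53/12.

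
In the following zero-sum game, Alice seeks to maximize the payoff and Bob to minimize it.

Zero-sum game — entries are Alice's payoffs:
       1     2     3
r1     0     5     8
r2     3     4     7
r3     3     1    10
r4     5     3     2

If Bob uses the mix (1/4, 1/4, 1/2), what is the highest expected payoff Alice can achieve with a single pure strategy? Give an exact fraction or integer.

6

r1: (0)·(1/4) + (5)·(1/4) + (8)·(1/2) = 21/4.
r2: (3)·(1/4) + (4)·(1/4) + (7)·(1/2) = 21/4.
r3: (3)·(1/4) + (1)·(1/4) + (10)·(1/2) = 6.
r4: (5)·(1/4) + (3)·(1/4) + (2)·(1/2) = 3.
The best pure response is r3 with expected payoff 6.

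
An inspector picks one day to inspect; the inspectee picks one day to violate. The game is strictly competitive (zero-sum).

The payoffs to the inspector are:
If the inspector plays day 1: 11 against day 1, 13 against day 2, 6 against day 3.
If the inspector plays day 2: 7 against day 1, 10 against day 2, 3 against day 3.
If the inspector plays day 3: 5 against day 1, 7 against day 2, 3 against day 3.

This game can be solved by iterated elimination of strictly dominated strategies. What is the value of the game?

Column day 1 is strictly dominated by day 3 for the inspectee (6<11, 3<7, 3<5); eliminate day 1.
Row day 2 is strictly dominated by row day 1 (13>10, 6>3); eliminate day 2.
Row day 3 is strictly dominated by row day 1 (13>7, 6>3); eliminate day 3.
Column day 2 is strictly dominated by day 3 for the inspectee (6<13); eliminate day 2.
Only (day 1, day 3) remains, with payoff 6.

6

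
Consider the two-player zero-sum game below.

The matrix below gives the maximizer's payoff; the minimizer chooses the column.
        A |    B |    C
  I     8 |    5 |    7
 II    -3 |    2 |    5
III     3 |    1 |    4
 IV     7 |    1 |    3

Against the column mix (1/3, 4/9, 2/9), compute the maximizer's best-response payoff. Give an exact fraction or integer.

I: (8)·(1/3) + (5)·(4/9) + (7)·(2/9) = 58/9.
II: (-3)·(1/3) + (2)·(4/9) + (5)·(2/9) = 1.
III: (3)·(1/3) + (1)·(4/9) + (4)·(2/9) = 7/3.
IV: (7)·(1/3) + (1)·(4/9) + (3)·(2/9) = 31/9.
The best pure response is I with expected payoff 58/9.

58/9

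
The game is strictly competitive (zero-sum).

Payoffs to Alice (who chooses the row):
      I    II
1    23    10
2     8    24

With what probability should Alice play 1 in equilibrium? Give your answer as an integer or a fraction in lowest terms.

Row minima are 10 and 8, so Alice's maximin is 10; column maxima are 23 and 24, so Bob's minimax is 23. These differ, so the equilibrium is in mixed strategies.
Let Alice play 1 with probability p. Bob is indifferent when 23p + 8(1−p) = 10p + 24(1−p), giving p = 16/29.

16/29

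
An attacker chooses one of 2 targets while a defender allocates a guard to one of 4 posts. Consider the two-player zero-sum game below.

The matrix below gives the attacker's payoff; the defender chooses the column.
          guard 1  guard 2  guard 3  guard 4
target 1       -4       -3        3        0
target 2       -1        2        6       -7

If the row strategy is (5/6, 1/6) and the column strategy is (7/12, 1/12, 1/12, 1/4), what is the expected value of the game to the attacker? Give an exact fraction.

Against (7/12, 1/12, 1/12, 1/4), each row's expected payoff is target 1: -7/3; target 2: -5/3.
Taking the (5/6, 1/6)-weighted average: (5/6)·(-7/3) + (1/6)·(-5/3) = -20/9.

-20/9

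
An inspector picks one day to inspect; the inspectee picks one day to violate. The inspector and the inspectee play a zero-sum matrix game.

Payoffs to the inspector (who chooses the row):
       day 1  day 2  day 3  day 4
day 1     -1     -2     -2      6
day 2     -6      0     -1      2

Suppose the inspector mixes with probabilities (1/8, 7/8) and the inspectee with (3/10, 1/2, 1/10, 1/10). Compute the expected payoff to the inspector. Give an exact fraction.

-8/5

Against (3/10, 1/2, 1/10, 1/10), each row's expected payoff is day 1: -9/10; day 2: -17/10.
Taking the (1/8, 7/8)-weighted average: (1/8)·(-9/10) + (7/8)·(-17/10) = -8/5.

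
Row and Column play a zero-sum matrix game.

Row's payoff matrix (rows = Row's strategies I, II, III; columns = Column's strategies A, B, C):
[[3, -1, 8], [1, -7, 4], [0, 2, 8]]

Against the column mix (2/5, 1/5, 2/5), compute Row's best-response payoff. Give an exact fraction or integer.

I: (3)·(2/5) + (-1)·(1/5) + (8)·(2/5) = 21/5.
II: (1)·(2/5) + (-7)·(1/5) + (4)·(2/5) = 3/5.
III: (0)·(2/5) + (2)·(1/5) + (8)·(2/5) = 18/5.
The best pure response is I with expected payoff 21/5.

21/5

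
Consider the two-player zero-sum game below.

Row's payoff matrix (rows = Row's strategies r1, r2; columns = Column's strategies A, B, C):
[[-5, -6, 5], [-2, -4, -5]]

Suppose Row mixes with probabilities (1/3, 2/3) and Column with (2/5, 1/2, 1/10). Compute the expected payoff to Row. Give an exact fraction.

Against (2/5, 1/2, 1/10), each row's expected payoff is r1: -9/2; r2: -33/10.
Taking the (1/3, 2/3)-weighted average: (1/3)·(-9/2) + (2/3)·(-33/10) = -37/10.

-37/10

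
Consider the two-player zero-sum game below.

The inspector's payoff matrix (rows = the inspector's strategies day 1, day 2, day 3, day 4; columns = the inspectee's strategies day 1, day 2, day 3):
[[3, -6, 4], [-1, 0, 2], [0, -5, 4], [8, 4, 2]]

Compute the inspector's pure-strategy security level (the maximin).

2

The worst-case payoff for each row is day 1: -6, day 2: -1, day 3: -5, day 4: 2.
The best of these is 2.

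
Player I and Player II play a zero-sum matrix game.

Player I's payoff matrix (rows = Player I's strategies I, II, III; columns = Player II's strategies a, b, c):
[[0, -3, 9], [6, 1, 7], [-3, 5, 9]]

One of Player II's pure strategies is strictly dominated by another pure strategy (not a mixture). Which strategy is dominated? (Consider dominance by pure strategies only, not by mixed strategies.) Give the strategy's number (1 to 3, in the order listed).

3

Player II prefers columns that give Player I less. Compare c with a: 0 < 9, 6 < 7, -3 < 9.
So a strictly dominates c for Player II; c is strictly dominated.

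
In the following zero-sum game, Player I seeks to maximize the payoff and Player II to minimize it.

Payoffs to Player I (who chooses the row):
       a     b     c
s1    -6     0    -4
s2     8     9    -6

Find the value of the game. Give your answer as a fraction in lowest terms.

Column b is strictly dominated by a for Player II (it gives Player I more in every row).
The remaining 2×2 game on (s1, s2) × (a, c) has no saddle point. Let Player I play s1 with probability p; indifference gives −6p + 8(1−p) = −4p − 6(1−p), so p = 7/8.
Similarly Player II's optimal q on a is 1/8, and the value is -6·(1/8) + (-4)·(7/8) = -17/4.

-17/4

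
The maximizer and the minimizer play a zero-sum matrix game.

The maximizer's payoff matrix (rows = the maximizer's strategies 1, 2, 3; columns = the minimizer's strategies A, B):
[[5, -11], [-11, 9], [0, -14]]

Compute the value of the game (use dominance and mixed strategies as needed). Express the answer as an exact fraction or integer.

Row 3 is strictly dominated by row 1, so the maximizer never plays it.
The remaining 2×2 game on (1, 2) × (A, B) has no saddle point. Let the maximizer play 1 with probability p; indifference gives 5p − 11(1−p) = −11p + 9(1−p), so p = 5/9.
Similarly the minimizer's optimal q on A is 5/9, and the value is 5·(5/9) + (-11)·(4/9) = -19/9.

-19/9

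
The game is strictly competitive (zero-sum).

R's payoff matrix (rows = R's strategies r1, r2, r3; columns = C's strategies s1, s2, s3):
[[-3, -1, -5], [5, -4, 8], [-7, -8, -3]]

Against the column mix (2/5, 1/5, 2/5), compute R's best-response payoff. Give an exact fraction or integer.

22/5

r1: (-3)·(2/5) + (-1)·(1/5) + (-5)·(2/5) = -17/5.
r2: (5)·(2/5) + (-4)·(1/5) + (8)·(2/5) = 22/5.
r3: (-7)·(2/5) + (-8)·(1/5) + (-3)·(2/5) = -28/5.
The best pure response is r2 with expected payoff 22/5.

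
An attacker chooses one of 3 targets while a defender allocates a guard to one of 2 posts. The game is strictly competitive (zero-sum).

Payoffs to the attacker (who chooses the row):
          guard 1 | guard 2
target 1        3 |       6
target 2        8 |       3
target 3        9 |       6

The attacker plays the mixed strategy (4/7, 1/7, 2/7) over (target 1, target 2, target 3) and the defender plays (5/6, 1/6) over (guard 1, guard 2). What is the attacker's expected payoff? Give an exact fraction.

229/42

Against (5/6, 1/6), each row's expected payoff is target 1: 7/2; target 2: 43/6; target 3: 17/2.
Taking the (4/7, 1/7, 2/7)-weighted average: (4/7)·(7/2) + (1/7)·(43/6) + (2/7)·(17/2) = 229/42.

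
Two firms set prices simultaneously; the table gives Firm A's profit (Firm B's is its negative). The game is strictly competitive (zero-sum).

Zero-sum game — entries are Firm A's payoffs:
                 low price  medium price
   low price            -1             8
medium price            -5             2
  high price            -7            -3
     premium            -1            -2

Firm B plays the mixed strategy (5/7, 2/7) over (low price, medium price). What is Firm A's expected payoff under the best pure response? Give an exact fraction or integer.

11/7

low price: (-1)·(5/7) + (8)·(2/7) = 11/7.
medium price: (-5)·(5/7) + (2)·(2/7) = -3.
high price: (-7)·(5/7) + (-3)·(2/7) = -41/7.
premium: (-1)·(5/7) + (-2)·(2/7) = -9/7.
The best pure response is low price with expected payoff 11/7.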